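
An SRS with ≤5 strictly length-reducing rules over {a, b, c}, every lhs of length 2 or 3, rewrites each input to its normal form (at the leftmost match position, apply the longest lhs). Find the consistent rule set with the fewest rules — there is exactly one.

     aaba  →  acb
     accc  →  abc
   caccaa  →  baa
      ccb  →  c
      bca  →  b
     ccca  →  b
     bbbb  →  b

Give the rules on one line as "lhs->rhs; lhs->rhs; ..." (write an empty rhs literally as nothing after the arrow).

  | aaba => acb
  | accc => abc
  | caccaa => ccaa => baa
  | ccb => bb => c

aba->cb; bb->c; ca->; cc->b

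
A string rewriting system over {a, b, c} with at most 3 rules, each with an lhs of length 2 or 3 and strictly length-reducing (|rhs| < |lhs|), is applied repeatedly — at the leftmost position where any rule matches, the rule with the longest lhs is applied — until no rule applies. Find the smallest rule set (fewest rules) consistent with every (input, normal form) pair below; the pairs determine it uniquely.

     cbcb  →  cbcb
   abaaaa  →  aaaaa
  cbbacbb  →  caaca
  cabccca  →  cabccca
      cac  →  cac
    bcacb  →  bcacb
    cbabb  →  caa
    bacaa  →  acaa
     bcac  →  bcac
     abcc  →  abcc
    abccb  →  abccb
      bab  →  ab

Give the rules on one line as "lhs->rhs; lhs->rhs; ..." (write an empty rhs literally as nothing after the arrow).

ba->a; bb->a

  | cbcb
  | abaaaa => aaaaa
  | cbbacbb => caacbb => caaca
  | cabccca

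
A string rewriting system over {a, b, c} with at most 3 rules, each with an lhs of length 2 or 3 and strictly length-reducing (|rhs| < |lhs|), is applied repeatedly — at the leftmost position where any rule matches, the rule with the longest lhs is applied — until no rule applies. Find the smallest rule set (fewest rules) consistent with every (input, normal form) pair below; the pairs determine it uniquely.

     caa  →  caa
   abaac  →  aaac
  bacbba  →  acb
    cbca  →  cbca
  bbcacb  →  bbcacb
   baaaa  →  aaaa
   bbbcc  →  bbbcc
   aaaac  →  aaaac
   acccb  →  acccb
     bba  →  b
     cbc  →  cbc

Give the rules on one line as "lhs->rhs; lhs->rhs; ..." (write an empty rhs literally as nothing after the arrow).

ba->a; bba->b

  | caa
  | abaac => aaac
  | bacbba => acbba => acb
  | cbca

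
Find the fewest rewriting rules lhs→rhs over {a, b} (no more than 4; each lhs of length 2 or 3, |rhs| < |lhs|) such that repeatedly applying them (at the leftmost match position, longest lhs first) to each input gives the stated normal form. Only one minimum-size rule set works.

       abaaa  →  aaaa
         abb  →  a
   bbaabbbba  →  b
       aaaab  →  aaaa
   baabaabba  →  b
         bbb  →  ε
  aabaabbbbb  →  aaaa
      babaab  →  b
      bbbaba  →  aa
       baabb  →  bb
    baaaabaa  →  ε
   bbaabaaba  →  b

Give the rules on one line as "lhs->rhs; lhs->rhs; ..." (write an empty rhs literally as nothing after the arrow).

ab->a; ba->; baa->ba; bbb->

  | abaaa => aaaa
  | abb => ab => a
  | bbaabbbba => bbabbbba => bbbbba => bba => b
  | aaaab => aaaa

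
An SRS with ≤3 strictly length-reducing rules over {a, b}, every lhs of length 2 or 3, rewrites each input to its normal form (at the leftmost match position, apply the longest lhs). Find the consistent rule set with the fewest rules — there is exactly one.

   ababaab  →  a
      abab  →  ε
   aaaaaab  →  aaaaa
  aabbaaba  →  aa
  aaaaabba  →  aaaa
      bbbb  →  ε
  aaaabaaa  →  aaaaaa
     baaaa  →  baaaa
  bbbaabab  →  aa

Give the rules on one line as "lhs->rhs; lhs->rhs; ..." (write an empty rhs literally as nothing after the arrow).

  | ababaab => abaab => aab => a
  | abab => ab => ε
  | aaaaaab => aaaaa
  | aabbaaba => abaaba => aaba => aa

ab->; bbb->a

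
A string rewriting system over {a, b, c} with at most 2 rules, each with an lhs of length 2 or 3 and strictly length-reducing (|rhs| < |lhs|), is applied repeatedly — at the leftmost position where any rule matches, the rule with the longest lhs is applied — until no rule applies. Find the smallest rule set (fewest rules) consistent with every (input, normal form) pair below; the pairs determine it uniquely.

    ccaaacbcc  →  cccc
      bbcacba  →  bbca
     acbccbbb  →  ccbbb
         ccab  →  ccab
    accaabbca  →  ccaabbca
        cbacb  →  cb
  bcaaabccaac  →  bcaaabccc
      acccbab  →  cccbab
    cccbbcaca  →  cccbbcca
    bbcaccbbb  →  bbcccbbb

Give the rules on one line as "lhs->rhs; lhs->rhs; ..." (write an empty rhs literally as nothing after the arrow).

ac->c; acb->

  | ccaaacbcc => ccaacc => ccacc => cccc
  | bbcacba => bbca
  | acbccbbb => ccbbb
  | ccab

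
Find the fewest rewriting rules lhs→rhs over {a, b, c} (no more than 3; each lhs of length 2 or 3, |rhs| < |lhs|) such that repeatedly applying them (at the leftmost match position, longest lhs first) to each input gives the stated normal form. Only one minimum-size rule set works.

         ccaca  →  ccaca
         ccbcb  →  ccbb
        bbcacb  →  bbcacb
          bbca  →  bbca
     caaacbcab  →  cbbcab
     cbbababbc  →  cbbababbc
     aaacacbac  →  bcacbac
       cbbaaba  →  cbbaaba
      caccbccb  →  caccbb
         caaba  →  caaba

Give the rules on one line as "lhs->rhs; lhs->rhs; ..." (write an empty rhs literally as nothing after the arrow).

aaa->b; cbc->cb

  | ccaca
  | ccbcb => ccbb
  | bbcacb
  | bbca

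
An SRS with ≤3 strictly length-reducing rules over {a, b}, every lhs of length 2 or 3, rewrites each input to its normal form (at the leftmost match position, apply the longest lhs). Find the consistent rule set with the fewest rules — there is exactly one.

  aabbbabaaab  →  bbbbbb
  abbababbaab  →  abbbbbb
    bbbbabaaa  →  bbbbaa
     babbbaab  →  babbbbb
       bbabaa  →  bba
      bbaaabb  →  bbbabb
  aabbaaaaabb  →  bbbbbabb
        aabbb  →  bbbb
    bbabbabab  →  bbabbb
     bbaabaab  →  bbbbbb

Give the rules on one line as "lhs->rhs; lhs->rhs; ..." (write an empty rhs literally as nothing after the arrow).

aaa->ba; aab->bb; aba->

  | aabbbabaaab => bbbbabaaab => bbbbaab => bbbbbb
  | abbababbaab => abbbbaab => abbbbbb
  | bbbbabaaa => bbbbaa
  | babbbaab => babbbbb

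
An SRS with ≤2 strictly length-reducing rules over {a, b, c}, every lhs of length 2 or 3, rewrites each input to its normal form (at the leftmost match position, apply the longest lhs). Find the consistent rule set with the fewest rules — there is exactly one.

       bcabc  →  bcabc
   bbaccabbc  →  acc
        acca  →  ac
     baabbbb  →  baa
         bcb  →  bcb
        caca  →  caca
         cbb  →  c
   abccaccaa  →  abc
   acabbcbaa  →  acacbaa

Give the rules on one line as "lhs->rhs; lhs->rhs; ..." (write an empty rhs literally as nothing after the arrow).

  | bcabc
  | bbaccabbc => accabbc => acbbc => acc
  | acca => ac
  | baabbbb => baabb => baa

bb->; cca->c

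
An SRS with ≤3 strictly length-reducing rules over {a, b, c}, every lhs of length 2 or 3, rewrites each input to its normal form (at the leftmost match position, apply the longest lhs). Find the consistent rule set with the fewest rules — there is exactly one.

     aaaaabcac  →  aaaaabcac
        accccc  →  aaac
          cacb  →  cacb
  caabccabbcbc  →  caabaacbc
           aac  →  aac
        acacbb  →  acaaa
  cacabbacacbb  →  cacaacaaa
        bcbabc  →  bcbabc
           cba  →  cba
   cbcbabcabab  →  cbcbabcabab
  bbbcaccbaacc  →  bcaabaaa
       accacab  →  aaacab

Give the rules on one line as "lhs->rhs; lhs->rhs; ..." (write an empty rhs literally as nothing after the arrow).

  | aaaaabcac
  | accccc => aaccc => aaac
  | cacb
  | caabccabbcbc => caabaabbcbc => caabaacbc

bb->; cbb->aa; cc->a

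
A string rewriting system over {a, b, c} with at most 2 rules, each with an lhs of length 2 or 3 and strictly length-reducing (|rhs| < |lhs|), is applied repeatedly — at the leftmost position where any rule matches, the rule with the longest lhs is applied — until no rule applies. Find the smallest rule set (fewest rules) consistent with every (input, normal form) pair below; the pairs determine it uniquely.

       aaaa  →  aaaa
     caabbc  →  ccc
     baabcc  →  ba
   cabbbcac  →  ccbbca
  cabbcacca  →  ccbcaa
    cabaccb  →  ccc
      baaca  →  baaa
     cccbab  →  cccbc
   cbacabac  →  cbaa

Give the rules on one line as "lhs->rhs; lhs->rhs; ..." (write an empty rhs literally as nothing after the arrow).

ab->c; ac->a

  | aaaa
  | caabbc => cacbc => cabc => ccc
  | baabcc => baccc => bacc => bac => ba
  | cabbbcac => ccbbcac => ccbbca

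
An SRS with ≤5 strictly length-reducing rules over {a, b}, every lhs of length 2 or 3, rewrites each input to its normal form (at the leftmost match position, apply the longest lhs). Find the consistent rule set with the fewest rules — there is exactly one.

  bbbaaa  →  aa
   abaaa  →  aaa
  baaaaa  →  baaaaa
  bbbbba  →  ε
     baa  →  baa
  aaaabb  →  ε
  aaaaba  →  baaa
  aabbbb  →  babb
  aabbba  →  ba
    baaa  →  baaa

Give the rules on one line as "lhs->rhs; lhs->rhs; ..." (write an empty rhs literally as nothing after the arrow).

  | bbbaaa => bbaaa => aa
  | abaaa => aaa
  | baaaaa
  | bbbbba => bbbba => bbba => bba => ε

aab->ba; aba->a; bba->; bbb->bb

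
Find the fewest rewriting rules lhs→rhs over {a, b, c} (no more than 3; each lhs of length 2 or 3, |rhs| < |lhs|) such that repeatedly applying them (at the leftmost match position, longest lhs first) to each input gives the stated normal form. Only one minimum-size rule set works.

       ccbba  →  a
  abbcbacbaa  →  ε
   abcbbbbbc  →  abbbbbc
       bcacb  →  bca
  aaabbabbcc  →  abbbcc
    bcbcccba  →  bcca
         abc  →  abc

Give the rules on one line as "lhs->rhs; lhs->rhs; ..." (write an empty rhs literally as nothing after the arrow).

  | ccbba => cba => a
  | abbcbacbaa => abbacbaa => abcbaa => abaa => aa => ε
  | abcbbbbbc => abbbbbc
  | bcacb => bca

aa->; ba->; cb->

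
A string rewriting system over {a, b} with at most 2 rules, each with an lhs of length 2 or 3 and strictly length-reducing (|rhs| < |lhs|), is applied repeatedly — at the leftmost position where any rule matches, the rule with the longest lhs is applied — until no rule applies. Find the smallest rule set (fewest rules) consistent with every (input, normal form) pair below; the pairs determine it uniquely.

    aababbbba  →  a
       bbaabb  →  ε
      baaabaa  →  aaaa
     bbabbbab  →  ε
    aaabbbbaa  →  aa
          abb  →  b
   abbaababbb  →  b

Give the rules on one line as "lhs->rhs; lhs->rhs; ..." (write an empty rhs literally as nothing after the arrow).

ab->; ba->a

  | aababbbba => aabbbba => abbba => bba => ba => a
  | bbaabb => baabb => aabb => ab => ε
  | baaabaa => aaabaa => aaaa
  | bbabbbab => babbbab => abbbab => bbab => bab => ab => ε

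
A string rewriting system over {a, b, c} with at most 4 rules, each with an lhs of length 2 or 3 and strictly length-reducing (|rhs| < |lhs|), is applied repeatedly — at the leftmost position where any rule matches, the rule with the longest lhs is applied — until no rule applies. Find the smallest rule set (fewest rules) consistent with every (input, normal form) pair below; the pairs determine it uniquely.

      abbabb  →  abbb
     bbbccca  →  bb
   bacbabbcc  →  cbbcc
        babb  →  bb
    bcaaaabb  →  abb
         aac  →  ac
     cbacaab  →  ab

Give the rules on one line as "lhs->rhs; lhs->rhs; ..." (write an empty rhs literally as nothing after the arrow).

  | abbabb => abbb
  | bbbccca => bbbcca => bbbca => bbba => bb
  | bacbabbcc => cbabbcc => cbbcc
  | babb => bb

aa->a; ba->; ca->a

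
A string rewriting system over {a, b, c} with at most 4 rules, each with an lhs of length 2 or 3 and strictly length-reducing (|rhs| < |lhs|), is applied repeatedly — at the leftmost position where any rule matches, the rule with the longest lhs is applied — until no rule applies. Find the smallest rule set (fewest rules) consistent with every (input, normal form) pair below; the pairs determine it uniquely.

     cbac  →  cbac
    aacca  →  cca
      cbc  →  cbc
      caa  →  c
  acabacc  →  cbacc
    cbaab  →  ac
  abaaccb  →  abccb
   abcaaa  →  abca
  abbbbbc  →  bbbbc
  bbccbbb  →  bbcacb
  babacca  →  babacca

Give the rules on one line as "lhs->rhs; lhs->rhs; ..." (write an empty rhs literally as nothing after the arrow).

  | cbac
  | aacca => cca
  | cbc
  | caa => c

aa->; abb->b; aca->c; cbb->ac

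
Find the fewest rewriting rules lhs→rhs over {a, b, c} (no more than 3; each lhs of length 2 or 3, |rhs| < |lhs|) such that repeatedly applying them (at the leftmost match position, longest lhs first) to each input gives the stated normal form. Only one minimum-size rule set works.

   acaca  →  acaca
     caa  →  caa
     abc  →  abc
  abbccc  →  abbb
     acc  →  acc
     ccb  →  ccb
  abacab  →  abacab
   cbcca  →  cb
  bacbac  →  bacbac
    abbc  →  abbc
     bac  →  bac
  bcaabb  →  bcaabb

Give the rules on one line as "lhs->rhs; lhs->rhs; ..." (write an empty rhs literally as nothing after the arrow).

cca->; ccc->b

  | acaca
  | caa
  | abc
  | abbccc => abbb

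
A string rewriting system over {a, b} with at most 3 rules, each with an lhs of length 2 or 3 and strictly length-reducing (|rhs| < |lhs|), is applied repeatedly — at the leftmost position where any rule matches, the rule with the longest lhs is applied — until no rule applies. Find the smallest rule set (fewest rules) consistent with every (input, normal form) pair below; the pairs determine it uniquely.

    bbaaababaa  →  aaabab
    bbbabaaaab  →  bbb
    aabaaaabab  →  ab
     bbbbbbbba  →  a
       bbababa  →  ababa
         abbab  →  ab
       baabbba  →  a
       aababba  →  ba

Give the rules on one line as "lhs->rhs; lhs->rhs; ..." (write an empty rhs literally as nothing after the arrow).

  | bbaaababaa => aaababaa => aaabab
  | bbbabaaaab => babaaaab => babaab => babb => bbb
  | aabaaaabab => aabaabab => aabbab => abbab => bbab => ab
  | bbbbbbbba => bbbbbba => bbbba => bba => a

abb->bb; baa->b; bba->a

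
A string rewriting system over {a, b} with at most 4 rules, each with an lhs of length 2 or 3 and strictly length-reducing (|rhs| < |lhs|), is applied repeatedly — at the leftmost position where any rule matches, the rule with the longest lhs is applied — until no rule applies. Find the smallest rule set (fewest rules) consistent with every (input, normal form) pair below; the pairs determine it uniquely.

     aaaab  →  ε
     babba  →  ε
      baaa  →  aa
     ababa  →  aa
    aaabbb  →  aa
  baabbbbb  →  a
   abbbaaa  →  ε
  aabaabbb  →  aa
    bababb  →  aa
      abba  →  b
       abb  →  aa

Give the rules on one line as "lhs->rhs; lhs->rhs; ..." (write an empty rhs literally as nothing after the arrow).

  | aaaab => bab => ε
  | babba => ba => ε
  | baaa => aa
  | ababa => aa

aaa->b; ba->; bab->; bb->a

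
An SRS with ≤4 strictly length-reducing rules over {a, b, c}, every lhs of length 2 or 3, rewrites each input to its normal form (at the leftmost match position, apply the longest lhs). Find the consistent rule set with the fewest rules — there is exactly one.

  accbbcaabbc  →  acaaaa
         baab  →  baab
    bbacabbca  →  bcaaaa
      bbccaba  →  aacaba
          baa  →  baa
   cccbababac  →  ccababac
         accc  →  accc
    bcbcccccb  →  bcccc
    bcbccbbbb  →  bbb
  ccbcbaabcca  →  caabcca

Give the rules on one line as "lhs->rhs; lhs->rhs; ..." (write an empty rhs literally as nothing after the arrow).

  | accbbcaabbc => acbcaabbc => acaabbc => acaaaa
  | baab
  | bbacabbca => bcabbca => bcaaaa
  | bbccaba => aacaba

bba->b; bbc->aa; cb->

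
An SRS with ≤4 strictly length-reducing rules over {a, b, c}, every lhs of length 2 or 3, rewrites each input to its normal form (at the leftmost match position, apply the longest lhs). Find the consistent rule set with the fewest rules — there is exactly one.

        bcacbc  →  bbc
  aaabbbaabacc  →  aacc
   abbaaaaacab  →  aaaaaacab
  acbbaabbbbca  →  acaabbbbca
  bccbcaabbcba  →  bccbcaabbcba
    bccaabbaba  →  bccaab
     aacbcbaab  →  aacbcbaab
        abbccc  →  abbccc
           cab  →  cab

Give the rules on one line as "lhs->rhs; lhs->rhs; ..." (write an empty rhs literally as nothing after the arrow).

  | bcacbc => bbc
  | aaabbbaabacc => aaabaabacc => aababacc => abbacc => aacc
  | abbaaaaacab => aaaaaacab
  | acbbaabbbbca => acaabbbbca

aba->b; bba->a; cac->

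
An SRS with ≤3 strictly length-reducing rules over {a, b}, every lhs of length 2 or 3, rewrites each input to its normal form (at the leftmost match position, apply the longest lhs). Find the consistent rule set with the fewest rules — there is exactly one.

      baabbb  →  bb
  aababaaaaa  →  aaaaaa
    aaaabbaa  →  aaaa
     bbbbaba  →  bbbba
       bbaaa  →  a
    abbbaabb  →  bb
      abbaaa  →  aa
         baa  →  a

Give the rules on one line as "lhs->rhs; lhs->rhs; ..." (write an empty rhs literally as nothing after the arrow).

ab->; baa->a

  | baabbb => abbb => bb
  | aababaaaaa => aabaaaaa => aaaaaa
  | aaaabbaa => aaabaa => aaaa
  | bbbbaba => bbbba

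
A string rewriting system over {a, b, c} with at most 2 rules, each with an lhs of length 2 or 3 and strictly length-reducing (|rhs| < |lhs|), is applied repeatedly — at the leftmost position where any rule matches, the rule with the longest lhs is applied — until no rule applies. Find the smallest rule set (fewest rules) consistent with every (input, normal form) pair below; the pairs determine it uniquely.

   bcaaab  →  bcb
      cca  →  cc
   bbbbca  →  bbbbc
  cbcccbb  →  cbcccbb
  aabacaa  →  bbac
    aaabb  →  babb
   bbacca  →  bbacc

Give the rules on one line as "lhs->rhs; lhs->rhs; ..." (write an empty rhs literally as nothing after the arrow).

aa->b; ca->c

  | bcaaab => bcaab => bcab => bcb
  | cca => cc
  | bbbbca => bbbbc
  | cbcccbb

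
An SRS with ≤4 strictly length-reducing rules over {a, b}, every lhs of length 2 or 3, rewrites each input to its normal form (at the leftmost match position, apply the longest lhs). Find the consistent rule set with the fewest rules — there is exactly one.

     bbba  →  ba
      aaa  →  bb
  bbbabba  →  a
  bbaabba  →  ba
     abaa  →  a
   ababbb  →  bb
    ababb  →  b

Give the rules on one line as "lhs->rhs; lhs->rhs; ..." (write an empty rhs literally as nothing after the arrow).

  | bbba => ba
  | aaa => bb
  | bbbabba => babba => bba => a
  | bbaabba => aabba => abba => ba

aa->a; aaa->bb; ab->; bba->a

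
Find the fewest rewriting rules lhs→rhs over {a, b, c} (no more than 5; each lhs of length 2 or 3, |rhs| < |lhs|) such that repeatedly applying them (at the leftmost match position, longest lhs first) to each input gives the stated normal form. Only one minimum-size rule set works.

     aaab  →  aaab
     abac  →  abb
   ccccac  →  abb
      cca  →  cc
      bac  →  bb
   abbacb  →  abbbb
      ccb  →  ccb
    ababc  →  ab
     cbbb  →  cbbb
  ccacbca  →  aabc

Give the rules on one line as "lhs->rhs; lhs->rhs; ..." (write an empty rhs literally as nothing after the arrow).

  | aaab
  | abac => abb
  | ccccac => aacac => abac => abb
  | cca => cc

ac->b; bab->a; ca->c; ccc->aa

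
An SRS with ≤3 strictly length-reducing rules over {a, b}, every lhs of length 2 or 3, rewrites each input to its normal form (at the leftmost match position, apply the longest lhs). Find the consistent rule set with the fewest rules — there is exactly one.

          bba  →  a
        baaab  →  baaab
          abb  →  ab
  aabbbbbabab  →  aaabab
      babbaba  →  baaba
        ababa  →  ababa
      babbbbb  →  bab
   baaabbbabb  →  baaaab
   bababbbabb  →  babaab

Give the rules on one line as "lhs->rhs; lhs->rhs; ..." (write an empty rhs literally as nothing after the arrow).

bb->b; bba->a

  | bba => a
  | baaab
  | abb => ab
  | aabbbbbabab => aabbbbabab => aabbbabab => aabbabab => aaabab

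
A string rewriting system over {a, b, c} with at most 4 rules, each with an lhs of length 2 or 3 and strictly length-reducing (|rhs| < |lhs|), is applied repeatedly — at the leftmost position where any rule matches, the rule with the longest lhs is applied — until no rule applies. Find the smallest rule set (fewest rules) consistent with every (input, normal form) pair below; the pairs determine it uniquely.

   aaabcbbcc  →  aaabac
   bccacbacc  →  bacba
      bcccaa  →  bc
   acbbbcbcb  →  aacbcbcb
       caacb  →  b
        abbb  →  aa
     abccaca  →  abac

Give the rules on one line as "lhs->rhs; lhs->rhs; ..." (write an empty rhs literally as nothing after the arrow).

bbb->a; ca->c; cbb->ac; cc->

  | aaabcbbcc => aaabaccc => aaabac
  | bccacbacc => bacbacc => bacba
  | bcccaa => bcaa => bca => bc
  | acbbbcbcb => aacbcbcb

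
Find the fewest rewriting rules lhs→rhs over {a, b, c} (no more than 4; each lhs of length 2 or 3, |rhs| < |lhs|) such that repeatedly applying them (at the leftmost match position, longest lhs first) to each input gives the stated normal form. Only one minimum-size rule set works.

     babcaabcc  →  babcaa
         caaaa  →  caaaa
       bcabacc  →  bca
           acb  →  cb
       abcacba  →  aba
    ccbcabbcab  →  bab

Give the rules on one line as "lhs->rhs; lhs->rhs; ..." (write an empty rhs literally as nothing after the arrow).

ac->c; bb->; cc->b

  | babcaabcc => babcaabb => babcaa
  | caaaa
  | bcabacc => bcabcc => bcabb => bca
  | acb => cb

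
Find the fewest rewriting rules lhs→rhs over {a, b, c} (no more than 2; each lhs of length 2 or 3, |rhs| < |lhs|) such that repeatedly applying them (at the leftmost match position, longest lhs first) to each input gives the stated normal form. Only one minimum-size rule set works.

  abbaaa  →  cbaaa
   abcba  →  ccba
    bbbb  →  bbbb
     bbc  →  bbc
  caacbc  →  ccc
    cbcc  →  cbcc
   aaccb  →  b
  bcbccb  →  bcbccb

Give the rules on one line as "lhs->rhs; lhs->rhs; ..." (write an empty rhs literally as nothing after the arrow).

ab->c; ac->

  | abbaaa => cbaaa
  | abcba => ccba
  | bbbb
  | bbc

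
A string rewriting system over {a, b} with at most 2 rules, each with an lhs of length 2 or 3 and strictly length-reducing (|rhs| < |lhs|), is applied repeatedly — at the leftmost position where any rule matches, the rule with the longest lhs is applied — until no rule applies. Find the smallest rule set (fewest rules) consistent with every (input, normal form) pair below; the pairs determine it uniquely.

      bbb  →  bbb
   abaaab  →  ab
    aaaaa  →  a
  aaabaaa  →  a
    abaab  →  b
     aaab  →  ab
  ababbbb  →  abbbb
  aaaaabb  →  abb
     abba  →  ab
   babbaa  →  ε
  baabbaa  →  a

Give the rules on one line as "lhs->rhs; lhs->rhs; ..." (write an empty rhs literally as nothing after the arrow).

aa->; ba->

  | bbb
  | abaaab => aaab => ab
  | aaaaa => aaa => a
  | aaabaaa => abaaa => aaa => a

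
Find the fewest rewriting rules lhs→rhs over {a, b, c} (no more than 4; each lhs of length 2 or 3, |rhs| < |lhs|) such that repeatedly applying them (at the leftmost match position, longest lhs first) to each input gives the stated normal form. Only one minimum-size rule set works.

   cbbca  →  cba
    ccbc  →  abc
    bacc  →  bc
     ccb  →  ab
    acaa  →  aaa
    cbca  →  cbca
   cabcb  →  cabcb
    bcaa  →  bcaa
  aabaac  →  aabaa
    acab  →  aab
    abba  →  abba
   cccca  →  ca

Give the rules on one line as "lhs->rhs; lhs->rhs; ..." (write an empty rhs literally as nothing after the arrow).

ac->a; acc->c; bbc->b; cc->a

  | cbbca => cba
  | ccbc => abc
  | bacc => bc
  | ccb => ab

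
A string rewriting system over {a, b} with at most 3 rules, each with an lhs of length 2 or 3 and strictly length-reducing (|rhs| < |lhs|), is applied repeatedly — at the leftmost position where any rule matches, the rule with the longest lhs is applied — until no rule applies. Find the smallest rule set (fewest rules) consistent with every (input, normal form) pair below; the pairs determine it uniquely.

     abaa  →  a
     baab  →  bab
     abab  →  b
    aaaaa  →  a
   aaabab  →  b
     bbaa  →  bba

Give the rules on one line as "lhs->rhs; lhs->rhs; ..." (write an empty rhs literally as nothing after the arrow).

aa->a; aba->

  | abaa => a
  | baab => bab
  | abab => b
  | aaaaa => aaaa => aaa => aa => a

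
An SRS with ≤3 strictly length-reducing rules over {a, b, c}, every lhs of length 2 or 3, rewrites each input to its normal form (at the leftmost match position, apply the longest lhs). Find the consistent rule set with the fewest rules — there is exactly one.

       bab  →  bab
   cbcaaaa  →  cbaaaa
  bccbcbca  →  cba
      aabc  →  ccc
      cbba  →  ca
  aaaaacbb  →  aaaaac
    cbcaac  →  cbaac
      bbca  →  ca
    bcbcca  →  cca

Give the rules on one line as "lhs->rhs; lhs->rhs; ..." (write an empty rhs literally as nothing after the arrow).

aab->cc; bb->; bc->b

  | bab
  | cbcaaaa => cbaaaa
  | bccbcbca => bcbcbca => bbcbca => cbca => cba
  | aabc => ccc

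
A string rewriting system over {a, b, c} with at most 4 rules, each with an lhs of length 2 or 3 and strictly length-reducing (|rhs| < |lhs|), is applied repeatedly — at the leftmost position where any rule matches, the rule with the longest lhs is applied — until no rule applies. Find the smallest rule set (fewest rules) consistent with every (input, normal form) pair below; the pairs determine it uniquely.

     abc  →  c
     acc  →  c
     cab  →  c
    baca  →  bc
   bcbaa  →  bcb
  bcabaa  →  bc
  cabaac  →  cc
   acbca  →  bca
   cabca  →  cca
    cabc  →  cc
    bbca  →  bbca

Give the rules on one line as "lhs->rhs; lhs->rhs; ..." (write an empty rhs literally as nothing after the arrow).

  | abc => c
  | acc => c
  | cab => c
  | baca => bc

aa->; ab->; ac->; aca->c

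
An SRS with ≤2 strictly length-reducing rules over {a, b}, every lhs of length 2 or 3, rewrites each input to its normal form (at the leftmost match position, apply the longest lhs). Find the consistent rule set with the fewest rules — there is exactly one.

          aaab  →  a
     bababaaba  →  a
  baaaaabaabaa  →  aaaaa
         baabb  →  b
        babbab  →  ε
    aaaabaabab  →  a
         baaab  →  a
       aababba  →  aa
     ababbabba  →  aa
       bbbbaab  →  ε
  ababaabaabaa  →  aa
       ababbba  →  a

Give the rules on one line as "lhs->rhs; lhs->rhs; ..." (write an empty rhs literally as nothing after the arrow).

aab->; ba->a

  | aaab => a
  | bababaaba => ababaaba => aabaaba => aaba => a
  | baaaaabaabaa => aaaaabaabaa => aaaaabaa => aaaaa
  | baabb => aabb => b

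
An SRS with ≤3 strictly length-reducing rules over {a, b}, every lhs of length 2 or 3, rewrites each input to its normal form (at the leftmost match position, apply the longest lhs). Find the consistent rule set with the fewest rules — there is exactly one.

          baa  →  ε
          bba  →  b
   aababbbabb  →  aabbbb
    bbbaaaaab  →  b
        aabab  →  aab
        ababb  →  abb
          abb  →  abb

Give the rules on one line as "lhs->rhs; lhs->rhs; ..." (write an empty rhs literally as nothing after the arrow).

  | baa => ε
  | bba => b
  | aababbbabb => aabbbabb => aabbbb
  | bbbaaaaab => bbaaab => bab => b

ba->; baa->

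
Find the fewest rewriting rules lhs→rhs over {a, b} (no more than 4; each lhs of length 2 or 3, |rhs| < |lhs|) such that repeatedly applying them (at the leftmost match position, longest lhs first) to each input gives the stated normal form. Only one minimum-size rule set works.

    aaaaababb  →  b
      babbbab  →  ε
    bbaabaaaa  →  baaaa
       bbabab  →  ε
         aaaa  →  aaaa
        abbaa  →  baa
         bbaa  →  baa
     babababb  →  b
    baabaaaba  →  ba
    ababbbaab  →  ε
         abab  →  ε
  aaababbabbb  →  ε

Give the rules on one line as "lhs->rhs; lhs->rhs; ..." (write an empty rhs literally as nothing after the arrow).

ab->b; bb->; bba->ba

  | aaaaababb => aaaababb => aaababb => aababb => ababb => babb => bbb => b
  | babbbab => bbbbab => bbab => bab => bb => ε
  | bbaabaaaa => baabaaaa => babaaaa => bbaaaa => baaaa
  | bbabab => babab => bbab => bab => bb => ε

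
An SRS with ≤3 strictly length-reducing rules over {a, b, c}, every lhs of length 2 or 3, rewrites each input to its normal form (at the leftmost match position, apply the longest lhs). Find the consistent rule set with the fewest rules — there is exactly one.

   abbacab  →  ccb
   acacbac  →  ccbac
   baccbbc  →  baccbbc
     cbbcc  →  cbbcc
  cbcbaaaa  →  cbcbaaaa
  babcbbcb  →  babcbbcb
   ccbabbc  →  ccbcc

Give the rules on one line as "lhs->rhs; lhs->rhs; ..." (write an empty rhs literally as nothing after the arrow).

abb->c; aca->c

  | abbacab => cacab => ccb
  | acacbac => ccbac
  | baccbbc
  | cbbcc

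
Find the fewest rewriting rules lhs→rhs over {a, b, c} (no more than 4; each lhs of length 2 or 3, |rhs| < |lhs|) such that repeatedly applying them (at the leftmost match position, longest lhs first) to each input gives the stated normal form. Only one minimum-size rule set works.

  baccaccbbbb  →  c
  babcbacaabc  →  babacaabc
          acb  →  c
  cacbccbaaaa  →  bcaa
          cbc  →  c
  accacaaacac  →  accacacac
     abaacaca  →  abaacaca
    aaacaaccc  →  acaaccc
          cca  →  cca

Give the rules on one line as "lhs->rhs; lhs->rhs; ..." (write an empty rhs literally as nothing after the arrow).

aaa->a; acb->bb; bb->c; cb->

  | baccaccbbbb => baccacbbb => baccbbbb => bacbbb => bbbbb => cbbb => bb => c
  | babcbacaabc => babacaabc
  | acb => bb => c
  | cacbccbaaaa => cbbccbaaaa => bccbaaaa => bcaaaa => bcaa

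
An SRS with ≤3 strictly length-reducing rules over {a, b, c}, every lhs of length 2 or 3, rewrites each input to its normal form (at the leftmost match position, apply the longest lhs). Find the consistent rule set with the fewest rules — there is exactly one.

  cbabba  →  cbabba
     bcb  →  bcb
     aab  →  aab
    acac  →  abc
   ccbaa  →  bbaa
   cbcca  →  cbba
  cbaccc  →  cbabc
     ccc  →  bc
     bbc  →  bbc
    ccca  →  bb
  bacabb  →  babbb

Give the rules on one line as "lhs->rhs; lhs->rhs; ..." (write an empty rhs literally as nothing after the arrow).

ca->b; cc->b

  | cbabba
  | bcb
  | aab
  | acac => abc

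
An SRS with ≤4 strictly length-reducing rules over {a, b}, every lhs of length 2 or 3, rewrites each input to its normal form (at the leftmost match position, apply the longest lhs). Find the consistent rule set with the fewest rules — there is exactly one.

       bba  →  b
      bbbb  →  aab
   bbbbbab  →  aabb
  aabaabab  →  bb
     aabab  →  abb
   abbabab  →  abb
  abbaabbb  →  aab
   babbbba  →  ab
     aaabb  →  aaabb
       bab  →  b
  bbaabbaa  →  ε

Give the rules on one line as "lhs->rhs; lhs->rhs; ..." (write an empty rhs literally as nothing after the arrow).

aba->b; ba->; bbb->aa

  | bba => b
  | bbbb => aab
  | bbbbbab => aabbab => aabb
  | aabaabab => ababab => bbab => bb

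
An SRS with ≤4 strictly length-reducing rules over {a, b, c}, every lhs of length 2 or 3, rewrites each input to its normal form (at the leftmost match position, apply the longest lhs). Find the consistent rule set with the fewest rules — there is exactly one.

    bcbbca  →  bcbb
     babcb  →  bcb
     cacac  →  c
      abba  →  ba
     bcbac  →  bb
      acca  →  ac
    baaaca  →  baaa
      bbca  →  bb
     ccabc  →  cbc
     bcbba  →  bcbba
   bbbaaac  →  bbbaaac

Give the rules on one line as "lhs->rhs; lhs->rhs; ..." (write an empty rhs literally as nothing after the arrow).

ab->; bac->ab; ca->

  | bcbbca => bcbb
  | babcb => bcb
  | cacac => cac => c
  | abba => ba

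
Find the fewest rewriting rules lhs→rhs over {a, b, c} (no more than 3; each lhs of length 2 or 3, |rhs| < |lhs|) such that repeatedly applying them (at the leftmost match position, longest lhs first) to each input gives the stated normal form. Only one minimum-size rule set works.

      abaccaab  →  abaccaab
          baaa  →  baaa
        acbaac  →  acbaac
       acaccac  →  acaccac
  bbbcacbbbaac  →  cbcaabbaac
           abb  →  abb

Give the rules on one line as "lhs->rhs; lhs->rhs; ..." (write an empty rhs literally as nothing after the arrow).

bbb->cb; cbb->ab

  | abaccaab
  | baaa
  | acbaac
  | acaccac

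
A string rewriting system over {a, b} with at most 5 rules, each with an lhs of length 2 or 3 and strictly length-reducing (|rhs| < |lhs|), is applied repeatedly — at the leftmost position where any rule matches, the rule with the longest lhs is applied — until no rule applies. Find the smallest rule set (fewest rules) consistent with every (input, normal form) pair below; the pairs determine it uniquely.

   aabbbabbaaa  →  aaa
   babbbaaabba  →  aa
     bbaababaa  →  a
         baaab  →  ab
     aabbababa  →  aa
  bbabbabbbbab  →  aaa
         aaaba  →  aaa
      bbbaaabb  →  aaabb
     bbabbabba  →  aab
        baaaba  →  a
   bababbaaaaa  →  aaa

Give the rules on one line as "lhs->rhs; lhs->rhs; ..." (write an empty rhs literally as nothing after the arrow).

ba->; baa->; bab->a; bbb->

  | aabbbabbaaa => aaabbaaa => aaaba => aaa
  | babbbaaabba => abbaaabba => ababba => aaba => aa
  | bbaababaa => bbabaa => baaa => a
  | baaab => ab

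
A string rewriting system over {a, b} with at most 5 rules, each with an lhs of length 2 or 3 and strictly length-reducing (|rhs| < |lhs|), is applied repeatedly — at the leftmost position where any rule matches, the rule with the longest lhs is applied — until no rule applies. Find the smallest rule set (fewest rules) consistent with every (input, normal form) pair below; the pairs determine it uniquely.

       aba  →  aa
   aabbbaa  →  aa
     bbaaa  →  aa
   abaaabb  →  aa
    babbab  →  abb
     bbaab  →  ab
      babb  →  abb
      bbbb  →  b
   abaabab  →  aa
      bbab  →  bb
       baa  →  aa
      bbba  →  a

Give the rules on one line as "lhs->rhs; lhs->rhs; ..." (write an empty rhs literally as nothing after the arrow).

  | aba => aa
  | aabbbaa => abbaa => aba => aa
  | bbaaa => baa => aa
  | abaaabb => aaaabb => aaab => aa

aab->a; ba->a; bba->b; bbb->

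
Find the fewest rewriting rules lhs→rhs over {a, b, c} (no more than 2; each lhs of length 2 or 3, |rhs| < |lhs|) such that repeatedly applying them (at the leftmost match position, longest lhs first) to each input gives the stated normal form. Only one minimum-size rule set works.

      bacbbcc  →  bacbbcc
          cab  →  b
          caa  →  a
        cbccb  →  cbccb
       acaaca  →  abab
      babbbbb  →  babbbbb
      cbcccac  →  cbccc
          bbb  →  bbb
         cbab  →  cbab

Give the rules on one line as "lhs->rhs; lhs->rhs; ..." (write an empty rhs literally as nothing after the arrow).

  | bacbbcc
  | cab => b
  | caa => a
  | cbccb

aca->ab; ca->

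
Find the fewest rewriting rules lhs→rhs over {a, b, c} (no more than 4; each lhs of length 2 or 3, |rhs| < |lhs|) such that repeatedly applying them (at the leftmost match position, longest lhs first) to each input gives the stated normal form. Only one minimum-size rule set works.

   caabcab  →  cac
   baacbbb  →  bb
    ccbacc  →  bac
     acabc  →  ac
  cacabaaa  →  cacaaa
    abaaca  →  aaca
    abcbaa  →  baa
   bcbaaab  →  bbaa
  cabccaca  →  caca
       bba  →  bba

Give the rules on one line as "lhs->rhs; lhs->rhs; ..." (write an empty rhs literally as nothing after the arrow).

ab->; cb->b; cc->c

  | caabcab => cacab => cac
  | baacbbb => baabbb => babb => bb
  | ccbacc => cbacc => bacc => bac
  | acabc => acc => ac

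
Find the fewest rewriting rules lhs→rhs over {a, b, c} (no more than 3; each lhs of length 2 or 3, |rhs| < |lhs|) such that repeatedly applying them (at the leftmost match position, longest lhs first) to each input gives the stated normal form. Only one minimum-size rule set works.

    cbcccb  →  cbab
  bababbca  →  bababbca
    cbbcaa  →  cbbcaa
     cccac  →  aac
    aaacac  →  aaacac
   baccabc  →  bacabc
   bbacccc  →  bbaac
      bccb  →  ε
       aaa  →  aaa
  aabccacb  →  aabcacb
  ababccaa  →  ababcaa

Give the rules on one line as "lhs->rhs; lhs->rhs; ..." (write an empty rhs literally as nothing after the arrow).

  | cbcccb => cbab
  | bababbca
  | cbbcaa
  | cccac => aac

bcb->; cc->c; ccc->a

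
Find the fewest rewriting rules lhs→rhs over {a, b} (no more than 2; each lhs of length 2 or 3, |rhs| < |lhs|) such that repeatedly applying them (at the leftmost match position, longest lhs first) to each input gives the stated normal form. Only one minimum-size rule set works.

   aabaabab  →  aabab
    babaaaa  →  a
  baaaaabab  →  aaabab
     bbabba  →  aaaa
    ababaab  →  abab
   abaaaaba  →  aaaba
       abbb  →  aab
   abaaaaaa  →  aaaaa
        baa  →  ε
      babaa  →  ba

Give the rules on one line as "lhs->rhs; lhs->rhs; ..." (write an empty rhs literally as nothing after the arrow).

baa->; bb->a

  | aabaabab => aabab
  | babaaaa => baaa => a
  | baaaaabab => aaabab
  | bbabba => aabba => aaaa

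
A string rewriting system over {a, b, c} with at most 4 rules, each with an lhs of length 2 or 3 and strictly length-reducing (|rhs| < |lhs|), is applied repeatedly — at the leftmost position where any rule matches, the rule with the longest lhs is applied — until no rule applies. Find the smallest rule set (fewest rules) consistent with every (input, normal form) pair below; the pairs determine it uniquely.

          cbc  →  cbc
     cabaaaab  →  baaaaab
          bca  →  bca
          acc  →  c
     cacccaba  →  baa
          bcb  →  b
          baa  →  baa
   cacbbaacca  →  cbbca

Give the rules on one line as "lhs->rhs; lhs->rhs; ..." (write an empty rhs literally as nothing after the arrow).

ac->c; bcb->b; cab->ba; cc->c

  | cbc
  | cabaaaab => baaaaab
  | bca
  | acc => cc => c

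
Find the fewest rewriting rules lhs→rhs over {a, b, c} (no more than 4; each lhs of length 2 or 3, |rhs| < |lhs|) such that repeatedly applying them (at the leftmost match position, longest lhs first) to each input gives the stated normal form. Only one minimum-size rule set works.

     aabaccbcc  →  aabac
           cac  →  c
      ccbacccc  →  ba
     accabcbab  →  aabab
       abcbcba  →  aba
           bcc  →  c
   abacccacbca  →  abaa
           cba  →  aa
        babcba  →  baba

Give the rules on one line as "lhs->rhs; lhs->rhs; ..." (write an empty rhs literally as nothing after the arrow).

  | aabaccbcc => aababcc => aabac
  | cac => c
  | ccbacccc => bacccc => bacc => ba
  | accabcbab => aabcbab => aabab

bc->; ca->; cb->a; cc->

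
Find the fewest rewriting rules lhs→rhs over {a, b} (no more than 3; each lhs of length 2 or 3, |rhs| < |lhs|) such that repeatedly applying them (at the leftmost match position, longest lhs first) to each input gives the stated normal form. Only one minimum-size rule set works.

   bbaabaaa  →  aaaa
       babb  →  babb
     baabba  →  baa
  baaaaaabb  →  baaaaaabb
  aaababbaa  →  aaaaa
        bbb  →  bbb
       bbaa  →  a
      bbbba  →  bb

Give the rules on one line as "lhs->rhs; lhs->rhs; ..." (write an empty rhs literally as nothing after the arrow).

aba->aa; bba->

  | bbaabaaa => abaaa => aaaa
  | babb
  | baabba => baa
  | baaaaaabb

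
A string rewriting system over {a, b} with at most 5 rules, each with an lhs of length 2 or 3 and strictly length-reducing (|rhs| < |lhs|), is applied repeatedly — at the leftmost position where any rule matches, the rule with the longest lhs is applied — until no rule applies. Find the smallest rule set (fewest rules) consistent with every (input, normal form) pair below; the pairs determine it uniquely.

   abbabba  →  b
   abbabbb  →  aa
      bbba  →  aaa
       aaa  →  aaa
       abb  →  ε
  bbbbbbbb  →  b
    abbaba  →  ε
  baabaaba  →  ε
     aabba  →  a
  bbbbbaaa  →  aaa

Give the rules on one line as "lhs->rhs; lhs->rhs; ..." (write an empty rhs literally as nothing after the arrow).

abb->ba; ba->; baa->; bbb->aa

  | abbabba => baabba => bba => b
  | abbabbb => baabbb => bbb => aa
  | bbba => aaa
  | aaa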